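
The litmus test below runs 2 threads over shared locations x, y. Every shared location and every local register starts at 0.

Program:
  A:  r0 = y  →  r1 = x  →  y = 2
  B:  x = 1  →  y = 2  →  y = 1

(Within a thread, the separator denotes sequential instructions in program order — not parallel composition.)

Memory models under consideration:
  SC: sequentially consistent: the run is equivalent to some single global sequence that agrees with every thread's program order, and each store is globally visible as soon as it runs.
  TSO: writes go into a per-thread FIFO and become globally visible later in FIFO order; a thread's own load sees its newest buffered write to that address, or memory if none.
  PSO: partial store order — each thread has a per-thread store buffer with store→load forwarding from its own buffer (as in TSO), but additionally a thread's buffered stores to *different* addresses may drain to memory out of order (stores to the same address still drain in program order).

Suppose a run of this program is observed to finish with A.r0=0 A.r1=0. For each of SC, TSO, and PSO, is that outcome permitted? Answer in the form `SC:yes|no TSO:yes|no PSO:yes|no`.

outcome vector order: (A.r0,A.r1)
SC (4): 00, 01, 11, 21
TSO (4): 00, 01, 11, 21
PSO (6): 00, 01, 10, 11, 20, 21
target 00 ∈ {SC,TSO,PSO}

SC:yes TSO:yes PSO:yes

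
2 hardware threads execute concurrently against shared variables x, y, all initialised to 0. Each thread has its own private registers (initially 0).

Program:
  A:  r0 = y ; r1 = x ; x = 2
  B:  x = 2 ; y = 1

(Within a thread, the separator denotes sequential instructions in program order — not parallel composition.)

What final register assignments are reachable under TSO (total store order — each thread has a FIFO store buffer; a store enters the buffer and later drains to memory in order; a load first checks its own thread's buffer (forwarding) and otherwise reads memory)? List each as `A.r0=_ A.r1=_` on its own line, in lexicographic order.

A.r0=0 A.r1=0
A.r0=0 A.r1=2
A.r0=1 A.r1=2

outcome vector order: (A.r0,A.r1)
|TSO outcomes| = 3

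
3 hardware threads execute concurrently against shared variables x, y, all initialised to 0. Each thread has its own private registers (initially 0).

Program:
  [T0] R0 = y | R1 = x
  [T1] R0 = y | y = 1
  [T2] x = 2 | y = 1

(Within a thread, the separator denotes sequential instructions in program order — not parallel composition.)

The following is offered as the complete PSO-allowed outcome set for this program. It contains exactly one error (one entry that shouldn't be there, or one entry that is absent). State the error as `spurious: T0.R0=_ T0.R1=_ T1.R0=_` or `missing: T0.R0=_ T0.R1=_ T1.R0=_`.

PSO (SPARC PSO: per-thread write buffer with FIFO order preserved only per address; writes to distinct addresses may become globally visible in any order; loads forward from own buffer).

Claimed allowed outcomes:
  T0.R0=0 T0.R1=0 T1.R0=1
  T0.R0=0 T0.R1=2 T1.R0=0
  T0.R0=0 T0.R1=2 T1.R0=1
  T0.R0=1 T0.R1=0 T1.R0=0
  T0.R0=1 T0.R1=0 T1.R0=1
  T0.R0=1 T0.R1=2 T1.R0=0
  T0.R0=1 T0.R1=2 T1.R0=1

missing: T0.R0=0 T0.R1=0 T1.R0=0

outcome vector order: (T0.R0,T0.R1,T1.R0)
[PSO] allowed = {<0 0 0> <0 0 1> <0 2 0> <0 2 1> <1 0 0> <1 0 1> <1 2 0> <1 2 1>}
PSO∖claimed = {<0 0 0>}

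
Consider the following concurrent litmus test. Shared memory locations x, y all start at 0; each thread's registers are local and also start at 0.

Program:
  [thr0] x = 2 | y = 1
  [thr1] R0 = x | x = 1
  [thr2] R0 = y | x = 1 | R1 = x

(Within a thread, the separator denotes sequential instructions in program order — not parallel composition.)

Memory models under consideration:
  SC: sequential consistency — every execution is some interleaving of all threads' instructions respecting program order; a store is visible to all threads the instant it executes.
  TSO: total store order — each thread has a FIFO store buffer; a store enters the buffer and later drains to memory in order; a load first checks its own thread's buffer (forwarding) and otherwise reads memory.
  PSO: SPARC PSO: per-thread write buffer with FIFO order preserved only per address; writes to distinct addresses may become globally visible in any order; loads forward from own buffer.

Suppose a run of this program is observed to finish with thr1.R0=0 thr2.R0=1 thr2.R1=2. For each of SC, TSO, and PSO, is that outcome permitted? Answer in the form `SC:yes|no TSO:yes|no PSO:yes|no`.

outcome vector order: (thr1.R0,thr2.R0,thr2.R1)
SC (9): 001 002 011 101 102 111 201 202 211
TSO (9): 001 002 011 101 102 111 201 202 211
PSO (12): 001 002 011 012 101 102 111 112 201 202 211 212
target 012 ∈ {PSO}

SC:no TSO:no PSO:yes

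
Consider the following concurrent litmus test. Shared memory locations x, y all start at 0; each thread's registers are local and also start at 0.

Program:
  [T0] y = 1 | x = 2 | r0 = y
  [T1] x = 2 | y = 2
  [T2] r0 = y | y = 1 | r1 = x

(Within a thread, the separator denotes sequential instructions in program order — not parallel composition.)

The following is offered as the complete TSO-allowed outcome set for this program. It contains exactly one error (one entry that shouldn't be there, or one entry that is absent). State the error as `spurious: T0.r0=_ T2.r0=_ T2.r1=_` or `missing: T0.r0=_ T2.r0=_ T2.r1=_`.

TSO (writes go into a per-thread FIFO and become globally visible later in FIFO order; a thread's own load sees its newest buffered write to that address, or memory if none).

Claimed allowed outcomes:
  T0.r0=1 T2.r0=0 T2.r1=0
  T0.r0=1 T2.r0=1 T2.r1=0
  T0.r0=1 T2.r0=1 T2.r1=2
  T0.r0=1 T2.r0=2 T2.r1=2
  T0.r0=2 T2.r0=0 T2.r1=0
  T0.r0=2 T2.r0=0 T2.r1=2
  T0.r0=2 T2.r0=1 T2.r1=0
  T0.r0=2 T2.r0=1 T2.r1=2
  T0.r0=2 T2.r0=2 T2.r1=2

missing: T0.r0=1 T2.r0=0 T2.r1=2

outcome vector order: (T0.r0,T2.r0,T2.r1)
under TSO → 1/0/0 1/0/2 1/1/0 1/1/2 1/2/2 2/0/0 2/0/2 2/1/0 2/1/2 2/2/2
TSO∖claimed = {1/0/2}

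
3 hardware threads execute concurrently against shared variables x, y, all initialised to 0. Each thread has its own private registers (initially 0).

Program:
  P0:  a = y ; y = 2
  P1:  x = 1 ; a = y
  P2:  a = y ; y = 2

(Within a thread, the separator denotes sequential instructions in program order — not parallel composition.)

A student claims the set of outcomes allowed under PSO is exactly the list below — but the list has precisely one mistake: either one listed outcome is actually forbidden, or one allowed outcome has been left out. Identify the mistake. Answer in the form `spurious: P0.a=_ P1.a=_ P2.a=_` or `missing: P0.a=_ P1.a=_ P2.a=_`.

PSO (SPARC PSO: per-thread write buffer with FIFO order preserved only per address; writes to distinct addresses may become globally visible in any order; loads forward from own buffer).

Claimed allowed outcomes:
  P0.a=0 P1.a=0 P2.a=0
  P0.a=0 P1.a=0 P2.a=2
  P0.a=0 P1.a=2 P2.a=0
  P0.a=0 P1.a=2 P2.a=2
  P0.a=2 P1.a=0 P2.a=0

outcome vector order: (P0.a,P1.a,P2.a)
[PSO] allowed = {<0 0 0>, <0 0 2>, <0 2 0>, <0 2 2>, <2 0 0>, <2 2 0>}
PSO∖claimed = {<2 2 0>}

missing: P0.a=2 P1.a=2 P2.a=0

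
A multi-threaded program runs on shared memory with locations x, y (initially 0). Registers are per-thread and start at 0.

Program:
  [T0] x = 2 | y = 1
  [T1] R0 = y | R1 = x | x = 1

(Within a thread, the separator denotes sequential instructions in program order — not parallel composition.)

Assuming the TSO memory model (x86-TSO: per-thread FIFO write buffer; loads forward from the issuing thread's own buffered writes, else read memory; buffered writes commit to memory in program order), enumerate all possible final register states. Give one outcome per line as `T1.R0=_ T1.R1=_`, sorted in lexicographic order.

T1.R0=0 T1.R1=0
T1.R0=0 T1.R1=2
T1.R0=1 T1.R1=2

outcome vector order: (T1.R0,T1.R1)
|TSO outcomes| = 3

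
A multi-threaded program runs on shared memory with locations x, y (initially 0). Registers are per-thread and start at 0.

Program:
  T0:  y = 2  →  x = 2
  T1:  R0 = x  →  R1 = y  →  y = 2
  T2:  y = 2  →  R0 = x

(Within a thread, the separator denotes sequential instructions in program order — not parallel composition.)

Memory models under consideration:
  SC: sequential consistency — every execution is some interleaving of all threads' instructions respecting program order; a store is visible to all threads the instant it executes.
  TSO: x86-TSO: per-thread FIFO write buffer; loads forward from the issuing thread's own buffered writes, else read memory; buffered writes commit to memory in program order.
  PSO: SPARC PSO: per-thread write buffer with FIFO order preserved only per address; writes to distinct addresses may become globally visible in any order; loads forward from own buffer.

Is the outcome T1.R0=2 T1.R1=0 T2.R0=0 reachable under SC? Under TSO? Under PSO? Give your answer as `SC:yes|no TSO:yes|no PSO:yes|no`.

outcome vector order: (T1.R0,T1.R1,T2.R0)
SC: 6 outcomes — {0/0/0, 0/0/2, 0/2/0, 0/2/2, 2/2/0, 2/2/2}
TSO: 6 outcomes — {0/0/0, 0/0/2, 0/2/0, 0/2/2, 2/2/0, 2/2/2}
PSO: 8 outcomes — {0/0/0, 0/0/2, 0/2/0, 0/2/2, 2/0/0, 2/0/2, 2/2/0, 2/2/2}
target 2/0/0 ∈ {PSO}

SC:no TSO:no PSO:yes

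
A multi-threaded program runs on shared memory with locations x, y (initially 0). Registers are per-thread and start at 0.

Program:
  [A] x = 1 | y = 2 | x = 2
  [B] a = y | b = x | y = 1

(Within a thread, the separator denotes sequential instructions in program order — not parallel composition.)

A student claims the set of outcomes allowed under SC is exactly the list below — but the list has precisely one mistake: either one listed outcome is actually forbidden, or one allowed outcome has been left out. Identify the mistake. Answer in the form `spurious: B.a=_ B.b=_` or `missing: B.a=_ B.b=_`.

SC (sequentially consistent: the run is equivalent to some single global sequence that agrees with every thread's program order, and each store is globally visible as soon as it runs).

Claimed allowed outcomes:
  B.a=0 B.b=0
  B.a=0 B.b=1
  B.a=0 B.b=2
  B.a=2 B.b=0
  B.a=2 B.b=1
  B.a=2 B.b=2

spurious: B.a=2 B.b=0

outcome vector order: (B.a,B.b)
under SC → 00 01 02 21 22
claimed∖SC = {20}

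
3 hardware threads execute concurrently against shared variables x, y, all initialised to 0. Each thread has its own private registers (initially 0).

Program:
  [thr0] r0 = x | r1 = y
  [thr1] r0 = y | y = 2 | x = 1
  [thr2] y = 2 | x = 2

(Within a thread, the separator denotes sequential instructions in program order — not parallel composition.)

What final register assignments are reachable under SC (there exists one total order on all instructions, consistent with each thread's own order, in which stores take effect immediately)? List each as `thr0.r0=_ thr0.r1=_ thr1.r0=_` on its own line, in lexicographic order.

thr0.r0=0 thr0.r1=0 thr1.r0=0
thr0.r0=0 thr0.r1=0 thr1.r0=2
thr0.r0=0 thr0.r1=2 thr1.r0=0
thr0.r0=0 thr0.r1=2 thr1.r0=2
thr0.r0=1 thr0.r1=2 thr1.r0=0
thr0.r0=1 thr0.r1=2 thr1.r0=2
thr0.r0=2 thr0.r1=2 thr1.r0=0
thr0.r0=2 thr0.r1=2 thr1.r0=2

outcome vector order: (thr0.r0,thr0.r1,thr1.r0)
|SC outcomes| = 8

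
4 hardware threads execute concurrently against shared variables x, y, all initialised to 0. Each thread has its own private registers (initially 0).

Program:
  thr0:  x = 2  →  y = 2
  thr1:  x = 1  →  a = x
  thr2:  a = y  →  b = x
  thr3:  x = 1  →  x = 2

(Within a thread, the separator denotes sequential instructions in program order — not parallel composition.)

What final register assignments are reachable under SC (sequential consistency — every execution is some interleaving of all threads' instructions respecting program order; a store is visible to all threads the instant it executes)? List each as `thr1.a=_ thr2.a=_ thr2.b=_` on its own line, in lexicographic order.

thr1.a=1 thr2.a=0 thr2.b=0
thr1.a=1 thr2.a=0 thr2.b=1
thr1.a=1 thr2.a=0 thr2.b=2
thr1.a=1 thr2.a=2 thr2.b=1
thr1.a=1 thr2.a=2 thr2.b=2
thr1.a=2 thr2.a=0 thr2.b=0
thr1.a=2 thr2.a=0 thr2.b=1
thr1.a=2 thr2.a=0 thr2.b=2
thr1.a=2 thr2.a=2 thr2.b=1
thr1.a=2 thr2.a=2 thr2.b=2

outcome vector order: (thr1.a,thr2.a,thr2.b)
|SC outcomes| = 10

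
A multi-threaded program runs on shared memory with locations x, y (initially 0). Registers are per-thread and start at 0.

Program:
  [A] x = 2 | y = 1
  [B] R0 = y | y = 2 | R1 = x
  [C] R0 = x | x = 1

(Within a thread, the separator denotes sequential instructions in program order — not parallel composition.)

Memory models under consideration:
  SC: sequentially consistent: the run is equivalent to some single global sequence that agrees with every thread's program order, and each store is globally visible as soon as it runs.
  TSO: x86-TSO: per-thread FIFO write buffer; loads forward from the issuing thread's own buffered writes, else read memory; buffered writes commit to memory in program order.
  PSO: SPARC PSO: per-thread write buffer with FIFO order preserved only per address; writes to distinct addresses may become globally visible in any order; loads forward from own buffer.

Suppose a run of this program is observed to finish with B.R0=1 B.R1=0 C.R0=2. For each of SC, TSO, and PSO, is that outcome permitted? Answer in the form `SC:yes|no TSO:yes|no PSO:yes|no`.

outcome vector order: (B.R0,B.R1,C.R0)
under SC → <0 0 0>, <0 0 2>, <0 1 0>, <0 1 2>, <0 2 0>, <0 2 2>, <1 1 0>, <1 1 2>, <1 2 0>, <1 2 2>
under TSO → <0 0 0>, <0 0 2>, <0 1 0>, <0 1 2>, <0 2 0>, <0 2 2>, <1 1 0>, <1 1 2>, <1 2 0>, <1 2 2>
under PSO → <0 0 0>, <0 0 2>, <0 1 0>, <0 1 2>, <0 2 0>, <0 2 2>, <1 0 0>, <1 0 2>, <1 1 0>, <1 1 2>, <1 2 0>, <1 2 2>
target <1 0 2> ∈ {PSO}

SC:no TSO:no PSO:yes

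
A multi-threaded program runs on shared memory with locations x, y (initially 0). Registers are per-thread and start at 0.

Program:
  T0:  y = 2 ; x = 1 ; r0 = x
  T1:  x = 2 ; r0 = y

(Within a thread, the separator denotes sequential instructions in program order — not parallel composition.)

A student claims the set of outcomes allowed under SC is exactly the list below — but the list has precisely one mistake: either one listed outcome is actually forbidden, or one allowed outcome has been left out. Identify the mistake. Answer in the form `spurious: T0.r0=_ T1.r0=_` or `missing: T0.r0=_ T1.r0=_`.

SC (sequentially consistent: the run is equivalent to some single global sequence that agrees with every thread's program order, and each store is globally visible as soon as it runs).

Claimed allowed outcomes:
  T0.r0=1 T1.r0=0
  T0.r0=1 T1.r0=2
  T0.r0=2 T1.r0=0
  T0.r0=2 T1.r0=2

spurious: T0.r0=2 T1.r0=0

outcome vector order: (T0.r0,T1.r0)
[SC] allowed = {<1 0>; <1 2>; <2 2>}
claimed∖SC = {<2 0>}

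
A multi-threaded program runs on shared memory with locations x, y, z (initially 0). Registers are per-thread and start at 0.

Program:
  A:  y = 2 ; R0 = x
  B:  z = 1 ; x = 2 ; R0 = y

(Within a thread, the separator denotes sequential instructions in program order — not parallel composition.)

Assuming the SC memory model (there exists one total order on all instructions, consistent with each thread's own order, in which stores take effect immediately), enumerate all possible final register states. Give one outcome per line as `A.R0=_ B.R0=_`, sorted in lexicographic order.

A.R0=0 B.R0=2
A.R0=2 B.R0=0
A.R0=2 B.R0=2

outcome vector order: (A.R0,B.R0)
|SC outcomes| = 3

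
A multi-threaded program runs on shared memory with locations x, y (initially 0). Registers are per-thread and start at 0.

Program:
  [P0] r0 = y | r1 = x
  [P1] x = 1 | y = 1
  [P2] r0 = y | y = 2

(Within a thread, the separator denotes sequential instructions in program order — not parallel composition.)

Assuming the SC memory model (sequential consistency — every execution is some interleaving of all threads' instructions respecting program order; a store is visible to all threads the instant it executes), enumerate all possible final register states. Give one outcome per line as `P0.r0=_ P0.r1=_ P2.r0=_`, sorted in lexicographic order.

P0.r0=0 P0.r1=0 P2.r0=0
P0.r0=0 P0.r1=0 P2.r0=1
P0.r0=0 P0.r1=1 P2.r0=0
P0.r0=0 P0.r1=1 P2.r0=1
P0.r0=1 P0.r1=1 P2.r0=0
P0.r0=1 P0.r1=1 P2.r0=1
P0.r0=2 P0.r1=0 P2.r0=0
P0.r0=2 P0.r1=1 P2.r0=0
P0.r0=2 P0.r1=1 P2.r0=1

outcome vector order: (P0.r0,P0.r1,P2.r0)
|SC outcomes| = 9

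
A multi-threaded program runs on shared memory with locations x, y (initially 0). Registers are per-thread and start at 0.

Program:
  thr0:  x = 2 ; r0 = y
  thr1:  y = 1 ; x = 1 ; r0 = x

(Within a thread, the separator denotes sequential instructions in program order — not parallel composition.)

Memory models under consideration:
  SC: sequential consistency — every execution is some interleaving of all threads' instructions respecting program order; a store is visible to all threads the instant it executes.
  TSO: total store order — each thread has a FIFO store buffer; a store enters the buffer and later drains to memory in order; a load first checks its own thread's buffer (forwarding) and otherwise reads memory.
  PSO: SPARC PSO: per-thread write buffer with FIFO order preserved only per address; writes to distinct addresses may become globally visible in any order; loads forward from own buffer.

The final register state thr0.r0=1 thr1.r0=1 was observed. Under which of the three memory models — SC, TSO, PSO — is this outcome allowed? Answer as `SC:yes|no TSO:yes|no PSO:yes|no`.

outcome vector order: (thr0.r0,thr1.r0)
[SC] allowed = {<0 1> <1 1> <1 2>}
[TSO] allowed = {<0 1> <0 2> <1 1> <1 2>}
[PSO] allowed = {<0 1> <0 2> <1 1> <1 2>}
target <1 1> ∈ {SC,TSO,PSO}

SC:yes TSO:yes PSO:yes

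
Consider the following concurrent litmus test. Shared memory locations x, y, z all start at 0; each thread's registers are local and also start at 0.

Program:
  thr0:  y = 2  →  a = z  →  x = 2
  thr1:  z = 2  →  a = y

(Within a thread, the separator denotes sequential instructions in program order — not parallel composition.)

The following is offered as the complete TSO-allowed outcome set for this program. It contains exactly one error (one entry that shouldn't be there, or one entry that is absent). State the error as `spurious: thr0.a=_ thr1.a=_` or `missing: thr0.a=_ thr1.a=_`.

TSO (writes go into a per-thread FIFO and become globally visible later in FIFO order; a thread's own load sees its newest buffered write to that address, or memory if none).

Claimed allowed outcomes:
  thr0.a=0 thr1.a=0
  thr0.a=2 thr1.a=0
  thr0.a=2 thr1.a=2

missing: thr0.a=0 thr1.a=2

outcome vector order: (thr0.a,thr1.a)
[TSO] allowed = {<0 0> <0 2> <2 0> <2 2>}
TSO∖claimed = {<0 2>}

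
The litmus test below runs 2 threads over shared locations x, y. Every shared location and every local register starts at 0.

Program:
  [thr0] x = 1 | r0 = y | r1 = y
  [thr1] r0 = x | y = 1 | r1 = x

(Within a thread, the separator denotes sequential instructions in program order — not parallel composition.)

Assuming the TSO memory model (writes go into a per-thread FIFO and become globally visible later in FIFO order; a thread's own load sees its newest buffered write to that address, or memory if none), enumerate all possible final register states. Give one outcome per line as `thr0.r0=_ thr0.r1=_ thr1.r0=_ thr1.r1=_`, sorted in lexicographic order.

outcome vector order: (thr0.r0,thr0.r1,thr1.r0,thr1.r1)
|TSO outcomes| = 9

thr0.r0=0 thr0.r1=0 thr1.r0=0 thr1.r1=0
thr0.r0=0 thr0.r1=0 thr1.r0=0 thr1.r1=1
thr0.r0=0 thr0.r1=0 thr1.r0=1 thr1.r1=1
thr0.r0=0 thr0.r1=1 thr1.r0=0 thr1.r1=0
thr0.r0=0 thr0.r1=1 thr1.r0=0 thr1.r1=1
thr0.r0=0 thr0.r1=1 thr1.r0=1 thr1.r1=1
thr0.r0=1 thr0.r1=1 thr1.r0=0 thr1.r1=0
thr0.r0=1 thr0.r1=1 thr1.r0=0 thr1.r1=1
thr0.r0=1 thr0.r1=1 thr1.r0=1 thr1.r1=1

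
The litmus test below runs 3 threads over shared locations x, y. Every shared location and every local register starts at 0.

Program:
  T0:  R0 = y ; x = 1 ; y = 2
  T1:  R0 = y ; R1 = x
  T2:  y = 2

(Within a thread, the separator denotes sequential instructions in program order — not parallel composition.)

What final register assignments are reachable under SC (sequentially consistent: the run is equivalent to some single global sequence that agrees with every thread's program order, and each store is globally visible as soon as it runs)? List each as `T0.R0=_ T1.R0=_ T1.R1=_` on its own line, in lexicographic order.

outcome vector order: (T0.R0,T1.R0,T1.R1)
|SC outcomes| = 8

T0.R0=0 T1.R0=0 T1.R1=0
T0.R0=0 T1.R0=0 T1.R1=1
T0.R0=0 T1.R0=2 T1.R1=0
T0.R0=0 T1.R0=2 T1.R1=1
T0.R0=2 T1.R0=0 T1.R1=0
T0.R0=2 T1.R0=0 T1.R1=1
T0.R0=2 T1.R0=2 T1.R1=0
T0.R0=2 T1.R0=2 T1.R1=1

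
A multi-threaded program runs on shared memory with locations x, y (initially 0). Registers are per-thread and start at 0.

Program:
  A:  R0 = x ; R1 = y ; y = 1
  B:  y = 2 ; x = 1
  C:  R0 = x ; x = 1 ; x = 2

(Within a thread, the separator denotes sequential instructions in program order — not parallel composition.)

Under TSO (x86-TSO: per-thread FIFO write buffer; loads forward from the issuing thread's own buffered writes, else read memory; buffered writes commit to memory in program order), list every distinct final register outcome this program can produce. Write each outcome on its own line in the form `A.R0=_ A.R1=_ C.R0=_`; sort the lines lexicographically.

outcome vector order: (A.R0,A.R1,C.R0)
|TSO outcomes| = 10

A.R0=0 A.R1=0 C.R0=0
A.R0=0 A.R1=0 C.R0=1
A.R0=0 A.R1=2 C.R0=0
A.R0=0 A.R1=2 C.R0=1
A.R0=1 A.R1=0 C.R0=0
A.R0=1 A.R1=2 C.R0=0
A.R0=1 A.R1=2 C.R0=1
A.R0=2 A.R1=0 C.R0=0
A.R0=2 A.R1=2 C.R0=0
A.R0=2 A.R1=2 C.R0=1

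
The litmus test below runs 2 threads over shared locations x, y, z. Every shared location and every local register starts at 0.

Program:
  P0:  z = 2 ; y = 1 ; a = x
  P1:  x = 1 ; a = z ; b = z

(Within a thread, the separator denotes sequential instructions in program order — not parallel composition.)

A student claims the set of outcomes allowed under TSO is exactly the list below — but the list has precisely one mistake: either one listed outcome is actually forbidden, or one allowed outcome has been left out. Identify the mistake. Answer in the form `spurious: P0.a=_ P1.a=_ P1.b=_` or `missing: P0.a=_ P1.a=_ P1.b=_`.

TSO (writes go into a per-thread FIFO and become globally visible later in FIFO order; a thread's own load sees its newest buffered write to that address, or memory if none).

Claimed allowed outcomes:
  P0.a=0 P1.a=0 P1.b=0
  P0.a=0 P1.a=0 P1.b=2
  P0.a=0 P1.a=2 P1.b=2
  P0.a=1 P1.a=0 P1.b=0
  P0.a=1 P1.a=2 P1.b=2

outcome vector order: (P0.a,P1.a,P1.b)
TSO (6): 000 002 022 100 102 122
TSO∖claimed = {102}

missing: P0.a=1 P1.a=0 P1.b=2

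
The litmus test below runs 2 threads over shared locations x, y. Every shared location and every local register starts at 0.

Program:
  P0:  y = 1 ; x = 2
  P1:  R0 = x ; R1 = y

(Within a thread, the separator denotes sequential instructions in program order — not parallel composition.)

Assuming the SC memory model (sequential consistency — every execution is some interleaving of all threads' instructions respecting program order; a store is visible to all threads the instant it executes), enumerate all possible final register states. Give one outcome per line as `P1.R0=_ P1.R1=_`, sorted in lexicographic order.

P1.R0=0 P1.R1=0
P1.R0=0 P1.R1=1
P1.R0=2 P1.R1=1

outcome vector order: (P1.R0,P1.R1)
|SC outcomes| = 3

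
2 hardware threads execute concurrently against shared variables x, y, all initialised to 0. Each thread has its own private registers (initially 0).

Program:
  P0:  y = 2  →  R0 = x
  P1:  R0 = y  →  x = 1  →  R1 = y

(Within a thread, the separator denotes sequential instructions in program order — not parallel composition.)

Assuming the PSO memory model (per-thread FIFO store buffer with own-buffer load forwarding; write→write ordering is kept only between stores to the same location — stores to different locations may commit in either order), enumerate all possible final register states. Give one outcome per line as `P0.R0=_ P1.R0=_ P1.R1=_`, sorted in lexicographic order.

P0.R0=0 P1.R0=0 P1.R1=0
P0.R0=0 P1.R0=0 P1.R1=2
P0.R0=0 P1.R0=2 P1.R1=2
P0.R0=1 P1.R0=0 P1.R1=0
P0.R0=1 P1.R0=0 P1.R1=2
P0.R0=1 P1.R0=2 P1.R1=2

outcome vector order: (P0.R0,P1.R0,P1.R1)
|PSO outcomes| = 6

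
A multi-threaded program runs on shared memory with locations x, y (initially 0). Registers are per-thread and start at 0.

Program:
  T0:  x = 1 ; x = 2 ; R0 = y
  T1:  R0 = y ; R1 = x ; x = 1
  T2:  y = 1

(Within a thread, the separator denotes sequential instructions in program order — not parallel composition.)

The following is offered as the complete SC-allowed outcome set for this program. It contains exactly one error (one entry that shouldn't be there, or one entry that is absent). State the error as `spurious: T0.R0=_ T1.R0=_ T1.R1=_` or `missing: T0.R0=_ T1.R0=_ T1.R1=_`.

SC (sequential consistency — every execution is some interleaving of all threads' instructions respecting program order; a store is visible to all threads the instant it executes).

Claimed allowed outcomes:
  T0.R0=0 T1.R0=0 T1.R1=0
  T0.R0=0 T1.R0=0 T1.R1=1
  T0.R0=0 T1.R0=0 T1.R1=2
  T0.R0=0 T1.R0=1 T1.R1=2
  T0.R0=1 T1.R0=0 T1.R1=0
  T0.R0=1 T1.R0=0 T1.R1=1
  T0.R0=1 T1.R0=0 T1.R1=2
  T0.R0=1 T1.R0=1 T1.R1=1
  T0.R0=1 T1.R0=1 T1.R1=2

outcome vector order: (T0.R0,T1.R0,T1.R1)
[SC] allowed = {<0 0 0> <0 0 1> <0 0 2> <0 1 2> <1 0 0> <1 0 1> <1 0 2> <1 1 0> <1 1 1> <1 1 2>}
SC∖claimed = {<1 1 0>}

missing: T0.R0=1 T1.R0=1 T1.R1=0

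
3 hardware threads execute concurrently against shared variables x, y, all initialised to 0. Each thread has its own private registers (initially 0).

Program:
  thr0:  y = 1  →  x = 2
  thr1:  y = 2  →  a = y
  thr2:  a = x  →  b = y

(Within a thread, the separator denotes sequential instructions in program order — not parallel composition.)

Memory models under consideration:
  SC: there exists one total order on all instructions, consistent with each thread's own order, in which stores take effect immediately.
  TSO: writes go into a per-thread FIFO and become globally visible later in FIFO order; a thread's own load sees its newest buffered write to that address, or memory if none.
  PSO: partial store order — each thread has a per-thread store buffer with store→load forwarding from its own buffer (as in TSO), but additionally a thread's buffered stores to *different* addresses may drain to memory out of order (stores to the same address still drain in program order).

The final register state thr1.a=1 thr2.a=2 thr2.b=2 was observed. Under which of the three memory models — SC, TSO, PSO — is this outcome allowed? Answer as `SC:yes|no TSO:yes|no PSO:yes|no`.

SC:no TSO:no PSO:yes

outcome vector order: (thr1.a,thr2.a,thr2.b)
under SC → 1/0/0 1/0/1 1/0/2 1/2/1 2/0/0 2/0/1 2/0/2 2/2/1 2/2/2
under TSO → 1/0/0 1/0/1 1/0/2 1/2/1 2/0/0 2/0/1 2/0/2 2/2/1 2/2/2
under PSO → 1/0/0 1/0/1 1/0/2 1/2/0 1/2/1 1/2/2 2/0/0 2/0/1 2/0/2 2/2/0 2/2/1 2/2/2
target 1/2/2 ∈ {PSO}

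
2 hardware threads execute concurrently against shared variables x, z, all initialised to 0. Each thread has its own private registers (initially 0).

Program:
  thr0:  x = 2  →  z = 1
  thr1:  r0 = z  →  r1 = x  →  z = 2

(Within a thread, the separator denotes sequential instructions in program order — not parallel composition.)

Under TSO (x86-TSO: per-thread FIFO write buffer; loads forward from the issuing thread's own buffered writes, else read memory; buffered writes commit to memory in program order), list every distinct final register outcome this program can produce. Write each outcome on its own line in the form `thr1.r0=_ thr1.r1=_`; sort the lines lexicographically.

outcome vector order: (thr1.r0,thr1.r1)
|TSO outcomes| = 3

thr1.r0=0 thr1.r1=0
thr1.r0=0 thr1.r1=2
thr1.r0=1 thr1.r1=2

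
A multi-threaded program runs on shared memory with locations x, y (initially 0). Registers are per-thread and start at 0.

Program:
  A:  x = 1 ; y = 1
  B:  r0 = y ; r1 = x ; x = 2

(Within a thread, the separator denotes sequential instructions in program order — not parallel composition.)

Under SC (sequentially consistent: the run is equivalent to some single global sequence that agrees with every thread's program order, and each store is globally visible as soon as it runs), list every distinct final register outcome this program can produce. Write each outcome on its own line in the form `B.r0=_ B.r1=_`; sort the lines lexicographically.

outcome vector order: (B.r0,B.r1)
|SC outcomes| = 3

B.r0=0 B.r1=0
B.r0=0 B.r1=1
B.r0=1 B.r1=1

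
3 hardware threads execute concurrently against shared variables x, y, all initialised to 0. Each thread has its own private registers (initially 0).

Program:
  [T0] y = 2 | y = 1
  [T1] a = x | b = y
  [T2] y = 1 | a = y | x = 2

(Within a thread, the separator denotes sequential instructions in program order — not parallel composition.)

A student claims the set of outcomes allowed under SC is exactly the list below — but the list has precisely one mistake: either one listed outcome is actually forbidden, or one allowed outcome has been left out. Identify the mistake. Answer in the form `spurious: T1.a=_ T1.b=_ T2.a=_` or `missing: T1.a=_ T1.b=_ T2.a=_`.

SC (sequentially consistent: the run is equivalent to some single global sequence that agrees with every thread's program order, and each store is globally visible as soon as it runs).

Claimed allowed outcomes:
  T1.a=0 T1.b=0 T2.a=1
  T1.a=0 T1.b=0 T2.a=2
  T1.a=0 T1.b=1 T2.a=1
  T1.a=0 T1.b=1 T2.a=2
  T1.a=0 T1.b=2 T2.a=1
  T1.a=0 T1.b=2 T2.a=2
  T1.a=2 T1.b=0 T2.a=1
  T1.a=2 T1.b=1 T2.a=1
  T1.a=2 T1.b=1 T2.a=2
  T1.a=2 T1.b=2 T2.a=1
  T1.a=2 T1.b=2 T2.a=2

spurious: T1.a=2 T1.b=0 T2.a=1

outcome vector order: (T1.a,T1.b,T2.a)
under SC → 0/0/1; 0/0/2; 0/1/1; 0/1/2; 0/2/1; 0/2/2; 2/1/1; 2/1/2; 2/2/1; 2/2/2
claimed∖SC = {2/0/1}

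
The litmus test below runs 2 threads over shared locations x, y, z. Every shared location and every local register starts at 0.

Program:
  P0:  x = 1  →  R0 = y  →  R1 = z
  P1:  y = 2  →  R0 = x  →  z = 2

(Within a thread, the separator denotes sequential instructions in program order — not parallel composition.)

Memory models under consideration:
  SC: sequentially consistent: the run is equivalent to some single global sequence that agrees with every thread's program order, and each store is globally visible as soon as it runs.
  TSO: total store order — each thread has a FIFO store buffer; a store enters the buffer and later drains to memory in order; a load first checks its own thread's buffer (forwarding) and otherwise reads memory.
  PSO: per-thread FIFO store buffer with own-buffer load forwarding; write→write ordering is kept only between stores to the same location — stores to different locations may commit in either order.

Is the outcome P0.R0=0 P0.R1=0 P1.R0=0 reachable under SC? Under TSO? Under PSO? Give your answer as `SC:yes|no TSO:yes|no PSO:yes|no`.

SC:no TSO:yes PSO:yes

outcome vector order: (P0.R0,P0.R1,P1.R0)
SC (6): 001, 021, 200, 201, 220, 221
TSO (8): 000, 001, 020, 021, 200, 201, 220, 221
PSO (8): 000, 001, 020, 021, 200, 201, 220, 221
target 000 ∈ {TSO,PSO}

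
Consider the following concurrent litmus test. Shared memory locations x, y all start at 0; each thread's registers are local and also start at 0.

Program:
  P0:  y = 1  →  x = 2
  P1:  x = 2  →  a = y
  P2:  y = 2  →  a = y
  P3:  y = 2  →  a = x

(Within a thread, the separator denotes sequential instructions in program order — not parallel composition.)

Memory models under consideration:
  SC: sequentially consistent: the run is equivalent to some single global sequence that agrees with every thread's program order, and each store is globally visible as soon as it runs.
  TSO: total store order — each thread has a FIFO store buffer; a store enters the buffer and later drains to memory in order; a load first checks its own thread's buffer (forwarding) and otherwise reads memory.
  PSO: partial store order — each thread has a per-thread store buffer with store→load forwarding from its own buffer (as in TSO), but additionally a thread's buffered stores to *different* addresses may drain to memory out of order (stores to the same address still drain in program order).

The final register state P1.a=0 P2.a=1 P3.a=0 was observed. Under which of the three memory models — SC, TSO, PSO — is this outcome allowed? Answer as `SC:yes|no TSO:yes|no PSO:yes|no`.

SC:no TSO:yes PSO:yes

outcome vector order: (P1.a,P2.a,P3.a)
under SC → 012, 022, 110, 112, 120, 122, 210, 212, 220, 222
under TSO → 010, 012, 020, 022, 110, 112, 120, 122, 210, 212, 220, 222
under PSO → 010, 012, 020, 022, 110, 112, 120, 122, 210, 212, 220, 222
target 010 ∈ {TSO,PSO}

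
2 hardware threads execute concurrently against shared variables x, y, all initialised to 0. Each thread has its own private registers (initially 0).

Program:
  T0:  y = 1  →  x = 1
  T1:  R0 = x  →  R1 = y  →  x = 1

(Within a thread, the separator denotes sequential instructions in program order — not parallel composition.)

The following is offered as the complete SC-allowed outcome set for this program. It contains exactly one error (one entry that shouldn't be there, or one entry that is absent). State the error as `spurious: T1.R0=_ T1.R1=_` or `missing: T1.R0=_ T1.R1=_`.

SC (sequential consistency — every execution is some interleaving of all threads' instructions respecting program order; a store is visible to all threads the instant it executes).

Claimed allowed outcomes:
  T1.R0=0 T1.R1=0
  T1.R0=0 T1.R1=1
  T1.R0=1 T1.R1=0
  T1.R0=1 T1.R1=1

outcome vector order: (T1.R0,T1.R1)
[SC] allowed = {(0,0), (0,1), (1,1)}
claimed∖SC = {(1,0)}

spurious: T1.R0=1 T1.R1=0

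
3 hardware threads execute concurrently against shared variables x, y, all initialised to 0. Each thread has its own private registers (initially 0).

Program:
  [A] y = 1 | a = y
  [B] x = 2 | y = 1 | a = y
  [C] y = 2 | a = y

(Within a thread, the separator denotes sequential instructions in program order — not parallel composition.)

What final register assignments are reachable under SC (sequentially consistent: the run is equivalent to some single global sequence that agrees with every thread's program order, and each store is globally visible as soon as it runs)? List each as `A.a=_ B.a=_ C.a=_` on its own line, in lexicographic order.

A.a=1 B.a=1 C.a=1
A.a=1 B.a=1 C.a=2
A.a=1 B.a=2 C.a=1
A.a=1 B.a=2 C.a=2
A.a=2 B.a=1 C.a=1
A.a=2 B.a=1 C.a=2
A.a=2 B.a=2 C.a=2

outcome vector order: (A.a,B.a,C.a)
|SC outcomes| = 7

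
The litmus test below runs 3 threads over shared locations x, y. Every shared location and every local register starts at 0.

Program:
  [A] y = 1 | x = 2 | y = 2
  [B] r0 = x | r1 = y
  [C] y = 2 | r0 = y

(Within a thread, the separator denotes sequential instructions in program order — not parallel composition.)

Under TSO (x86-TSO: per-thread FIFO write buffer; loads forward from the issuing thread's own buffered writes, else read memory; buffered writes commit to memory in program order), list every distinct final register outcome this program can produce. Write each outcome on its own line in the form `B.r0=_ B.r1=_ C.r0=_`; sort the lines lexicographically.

B.r0=0 B.r1=0 C.r0=1
B.r0=0 B.r1=0 C.r0=2
B.r0=0 B.r1=1 C.r0=1
B.r0=0 B.r1=1 C.r0=2
B.r0=0 B.r1=2 C.r0=1
B.r0=0 B.r1=2 C.r0=2
B.r0=2 B.r1=1 C.r0=1
B.r0=2 B.r1=1 C.r0=2
B.r0=2 B.r1=2 C.r0=1
B.r0=2 B.r1=2 C.r0=2

outcome vector order: (B.r0,B.r1,C.r0)
|TSO outcomes| = 10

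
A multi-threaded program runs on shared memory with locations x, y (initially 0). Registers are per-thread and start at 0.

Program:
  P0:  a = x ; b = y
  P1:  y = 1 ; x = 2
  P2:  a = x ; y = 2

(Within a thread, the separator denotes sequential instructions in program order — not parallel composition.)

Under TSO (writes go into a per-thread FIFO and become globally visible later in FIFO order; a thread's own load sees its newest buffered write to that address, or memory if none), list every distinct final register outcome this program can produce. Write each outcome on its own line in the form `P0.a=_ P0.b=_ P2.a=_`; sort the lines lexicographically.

P0.a=0 P0.b=0 P2.a=0
P0.a=0 P0.b=0 P2.a=2
P0.a=0 P0.b=1 P2.a=0
P0.a=0 P0.b=1 P2.a=2
P0.a=0 P0.b=2 P2.a=0
P0.a=0 P0.b=2 P2.a=2
P0.a=2 P0.b=1 P2.a=0
P0.a=2 P0.b=1 P2.a=2
P0.a=2 P0.b=2 P2.a=0
P0.a=2 P0.b=2 P2.a=2

outcome vector order: (P0.a,P0.b,P2.a)
|TSO outcomes| = 10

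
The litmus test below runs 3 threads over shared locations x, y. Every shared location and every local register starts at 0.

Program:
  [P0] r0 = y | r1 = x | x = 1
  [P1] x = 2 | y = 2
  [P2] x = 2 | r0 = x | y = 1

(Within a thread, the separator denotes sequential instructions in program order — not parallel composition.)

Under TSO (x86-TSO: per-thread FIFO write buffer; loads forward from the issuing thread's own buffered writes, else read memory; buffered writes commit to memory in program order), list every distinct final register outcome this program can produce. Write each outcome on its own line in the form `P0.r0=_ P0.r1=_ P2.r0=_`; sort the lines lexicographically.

outcome vector order: (P0.r0,P0.r1,P2.r0)
|TSO outcomes| = 7

P0.r0=0 P0.r1=0 P2.r0=1
P0.r0=0 P0.r1=0 P2.r0=2
P0.r0=0 P0.r1=2 P2.r0=1
P0.r0=0 P0.r1=2 P2.r0=2
P0.r0=1 P0.r1=2 P2.r0=2
P0.r0=2 P0.r1=2 P2.r0=1
P0.r0=2 P0.r1=2 P2.r0=2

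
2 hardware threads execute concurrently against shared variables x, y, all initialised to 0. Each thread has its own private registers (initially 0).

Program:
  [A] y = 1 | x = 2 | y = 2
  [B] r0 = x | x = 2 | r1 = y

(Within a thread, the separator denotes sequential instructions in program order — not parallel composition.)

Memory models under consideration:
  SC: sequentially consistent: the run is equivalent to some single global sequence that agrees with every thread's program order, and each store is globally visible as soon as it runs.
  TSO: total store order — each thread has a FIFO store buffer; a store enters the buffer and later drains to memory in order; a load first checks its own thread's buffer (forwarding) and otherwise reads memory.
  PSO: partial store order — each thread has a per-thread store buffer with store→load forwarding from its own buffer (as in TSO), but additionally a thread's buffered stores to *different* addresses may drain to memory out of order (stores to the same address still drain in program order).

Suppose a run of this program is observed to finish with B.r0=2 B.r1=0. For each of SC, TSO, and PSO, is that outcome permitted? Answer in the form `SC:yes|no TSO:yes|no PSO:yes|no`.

outcome vector order: (B.r0,B.r1)
under SC → <0 0> <0 1> <0 2> <2 1> <2 2>
under TSO → <0 0> <0 1> <0 2> <2 1> <2 2>
under PSO → <0 0> <0 1> <0 2> <2 0> <2 1> <2 2>
target <2 0> ∈ {PSO}

SC:no TSO:no PSO:yes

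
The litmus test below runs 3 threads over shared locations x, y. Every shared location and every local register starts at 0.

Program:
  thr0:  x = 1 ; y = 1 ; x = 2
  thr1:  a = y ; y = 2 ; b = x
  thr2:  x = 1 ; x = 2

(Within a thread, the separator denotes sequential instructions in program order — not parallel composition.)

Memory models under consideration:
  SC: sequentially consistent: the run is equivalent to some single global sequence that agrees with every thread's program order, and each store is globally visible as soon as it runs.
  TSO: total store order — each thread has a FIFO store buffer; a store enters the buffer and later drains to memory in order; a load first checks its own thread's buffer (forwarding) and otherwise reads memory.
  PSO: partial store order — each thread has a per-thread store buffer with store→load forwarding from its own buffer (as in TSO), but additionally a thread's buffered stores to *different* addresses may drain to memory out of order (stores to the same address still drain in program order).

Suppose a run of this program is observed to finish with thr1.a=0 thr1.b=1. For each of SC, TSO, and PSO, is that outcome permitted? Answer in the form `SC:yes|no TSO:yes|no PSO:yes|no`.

outcome vector order: (thr1.a,thr1.b)
under SC → 0/0, 0/1, 0/2, 1/1, 1/2
under TSO → 0/0, 0/1, 0/2, 1/1, 1/2
under PSO → 0/0, 0/1, 0/2, 1/0, 1/1, 1/2
target 0/1 ∈ {SC,TSO,PSO}

SC:yes TSO:yes PSO:yes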